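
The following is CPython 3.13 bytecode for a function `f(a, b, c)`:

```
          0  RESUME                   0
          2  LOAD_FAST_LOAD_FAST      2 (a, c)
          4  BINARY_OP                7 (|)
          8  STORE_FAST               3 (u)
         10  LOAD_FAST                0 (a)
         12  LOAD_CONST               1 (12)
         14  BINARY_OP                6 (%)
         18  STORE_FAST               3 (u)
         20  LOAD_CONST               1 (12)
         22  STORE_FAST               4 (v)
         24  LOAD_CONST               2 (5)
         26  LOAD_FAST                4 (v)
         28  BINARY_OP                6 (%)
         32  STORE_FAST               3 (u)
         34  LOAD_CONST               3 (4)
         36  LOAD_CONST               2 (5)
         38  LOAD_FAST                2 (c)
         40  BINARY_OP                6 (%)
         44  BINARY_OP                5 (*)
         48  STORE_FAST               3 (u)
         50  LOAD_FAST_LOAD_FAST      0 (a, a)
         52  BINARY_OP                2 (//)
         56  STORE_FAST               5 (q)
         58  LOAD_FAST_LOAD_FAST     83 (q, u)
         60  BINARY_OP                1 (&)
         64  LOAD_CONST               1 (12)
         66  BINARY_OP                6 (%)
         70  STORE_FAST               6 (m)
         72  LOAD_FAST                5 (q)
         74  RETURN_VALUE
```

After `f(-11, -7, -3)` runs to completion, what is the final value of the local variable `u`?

-4

LOAD_FAST_LOAD_FAST a,c → push -11,-3. Stack: [-11, -3]
BINARY_OP | → -11 | -3 = -3. Stack: [-3]
STORE_FAST u → u=-3. Stack: []
LOAD_FAST a → push -11. Stack: [-11]
LOAD_CONST → push 12. Stack: [-11, 12]
BINARY_OP % → -11 % 12 = 1. Stack: [1]
STORE_FAST u → u=1. Stack: []
LOAD_CONST → push 12. Stack: [12]
STORE_FAST v → v=12. Stack: []
LOAD_CONST → push 5. Stack: [5]
LOAD_FAST v → push 12. Stack: [5, 12]
BINARY_OP % → 5 % 12 = 5. Stack: [5]
STORE_FAST u → u=5. Stack: []
LOAD_CONST → push 4. Stack: [4]
LOAD_CONST → push 5. Stack: [4, 5]
LOAD_FAST c → push -3. Stack: [4, 5, -3]
BINARY_OP % → 5 % -3 = -1. Stack: [4, -1]
BINARY_OP * → 4 * -1 = -4. Stack: [-4]
STORE_FAST u → u=-4. Stack: []
LOAD_FAST_LOAD_FAST a,a → push -11,-11. Stack: [-11, -11]
BINARY_OP // → -11 // -11 = 1. Stack: [1]
STORE_FAST q → q=1. Stack: []
LOAD_FAST_LOAD_FAST q,u → push 1,-4. Stack: [1, -4]
BINARY_OP & → 1 & -4 = 0. Stack: [0]
LOAD_CONST → push 12. Stack: [0, 12]
BINARY_OP % → 0 % 12 = 0. Stack: [0]
STORE_FAST m → m=0. Stack: []
LOAD_FAST q → push 1. Stack: [1]
RETURN_VALUE → return 1.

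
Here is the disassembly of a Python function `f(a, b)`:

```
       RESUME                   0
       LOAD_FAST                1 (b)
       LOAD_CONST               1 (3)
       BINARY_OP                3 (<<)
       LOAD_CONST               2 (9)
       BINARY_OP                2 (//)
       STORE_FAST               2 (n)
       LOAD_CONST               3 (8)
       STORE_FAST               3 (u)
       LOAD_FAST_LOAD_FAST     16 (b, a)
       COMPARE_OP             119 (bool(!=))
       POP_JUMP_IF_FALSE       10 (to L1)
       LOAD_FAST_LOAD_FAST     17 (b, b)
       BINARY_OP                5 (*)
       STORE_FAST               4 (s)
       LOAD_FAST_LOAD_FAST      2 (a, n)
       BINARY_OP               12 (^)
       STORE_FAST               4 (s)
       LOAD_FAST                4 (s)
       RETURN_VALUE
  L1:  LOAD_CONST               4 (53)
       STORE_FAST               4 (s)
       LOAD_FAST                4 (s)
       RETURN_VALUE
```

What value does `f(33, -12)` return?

-44

LOAD_FAST b → push -12. Stack: [-12]
LOAD_CONST → push 3. Stack: [-12, 3]
BINARY_OP << → -12 << 3 = -96. Stack: [-96]
LOAD_CONST → push 9. Stack: [-96, 9]
BINARY_OP // → -96 // 9 = -11. Stack: [-11]
STORE_FAST n → n=-11. Stack: []
LOAD_CONST → push 8. Stack: [8]
STORE_FAST u → u=8. Stack: []
LOAD_FAST_LOAD_FAST b,a → push -12,33. Stack: [-12, 33]
COMPARE_OP bool(!=) → -12 vs 33 = True. Stack: [True]
POP_JUMP_IF_FALSE → pop True; no jump. Stack: []
LOAD_FAST_LOAD_FAST b,b → push -12,-12. Stack: [-12, -12]
BINARY_OP * → -12 * -12 = 144. Stack: [144]
STORE_FAST s → s=144. Stack: []
LOAD_FAST_LOAD_FAST a,n → push 33,-11. Stack: [33, -11]
BINARY_OP ^ → 33 ^ -11 = -44. Stack: [-44]
STORE_FAST s → s=-44. Stack: []
LOAD_FAST s → push -44. Stack: [-44]
RETURN_VALUE → return -44.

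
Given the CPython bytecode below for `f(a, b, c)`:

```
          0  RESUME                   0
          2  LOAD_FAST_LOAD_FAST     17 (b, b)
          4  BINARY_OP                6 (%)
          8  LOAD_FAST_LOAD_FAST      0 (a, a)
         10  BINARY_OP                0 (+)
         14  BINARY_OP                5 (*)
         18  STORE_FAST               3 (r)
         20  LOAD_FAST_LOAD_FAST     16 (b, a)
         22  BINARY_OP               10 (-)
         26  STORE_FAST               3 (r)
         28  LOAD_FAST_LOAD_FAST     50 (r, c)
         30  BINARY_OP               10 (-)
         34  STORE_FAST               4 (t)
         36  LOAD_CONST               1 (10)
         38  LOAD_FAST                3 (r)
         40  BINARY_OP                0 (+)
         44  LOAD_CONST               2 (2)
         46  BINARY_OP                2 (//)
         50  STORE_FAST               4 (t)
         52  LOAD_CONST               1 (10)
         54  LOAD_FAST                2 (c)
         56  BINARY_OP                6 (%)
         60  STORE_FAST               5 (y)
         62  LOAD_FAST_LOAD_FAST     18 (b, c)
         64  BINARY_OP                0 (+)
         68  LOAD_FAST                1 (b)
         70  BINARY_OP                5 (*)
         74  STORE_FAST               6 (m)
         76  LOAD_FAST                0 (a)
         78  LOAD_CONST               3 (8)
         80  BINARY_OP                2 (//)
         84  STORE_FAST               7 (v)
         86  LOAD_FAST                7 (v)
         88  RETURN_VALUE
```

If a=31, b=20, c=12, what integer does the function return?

3

LOAD_FAST_LOAD_FAST b,b → push 20,20. Stack: [20, 20]
BINARY_OP % → 20 % 20 = 0. Stack: [0]
LOAD_FAST_LOAD_FAST a,a → push 31,31. Stack: [0, 31, 31]
BINARY_OP + → 31 + 31 = 62. Stack: [0, 62]
BINARY_OP * → 0 * 62 = 0. Stack: [0]
STORE_FAST r → r=0. Stack: []
LOAD_FAST_LOAD_FAST b,a → push 20,31. Stack: [20, 31]
BINARY_OP - → 20 - 31 = -11. Stack: [-11]
STORE_FAST r → r=-11. Stack: []
LOAD_FAST_LOAD_FAST r,c → push -11,12. Stack: [-11, 12]
BINARY_OP - → -11 - 12 = -23. Stack: [-23]
STORE_FAST t → t=-23. Stack: []
LOAD_CONST → push 10. Stack: [10]
LOAD_FAST r → push -11. Stack: [10, -11]
BINARY_OP + → 10 + -11 = -1. Stack: [-1]
LOAD_CONST → push 2. Stack: [-1, 2]
BINARY_OP // → -1 // 2 = -1. Stack: [-1]
STORE_FAST t → t=-1. Stack: []
LOAD_CONST → push 10. Stack: [10]
LOAD_FAST c → push 12. Stack: [10, 12]
BINARY_OP % → 10 % 12 = 10. Stack: [10]
STORE_FAST y → y=10. Stack: []
LOAD_FAST_LOAD_FAST b,c → push 20,12. Stack: [20, 12]
BINARY_OP + → 20 + 12 = 32. Stack: [32]
LOAD_FAST b → push 20. Stack: [32, 20]
BINARY_OP * → 32 * 20 = 640. Stack: [640]
STORE_FAST m → m=640. Stack: []
LOAD_FAST a → push 31. Stack: [31]
LOAD_CONST → push 8. Stack: [31, 8]
BINARY_OP // → 31 // 8 = 3. Stack: [3]
STORE_FAST v → v=3. Stack: []
LOAD_FAST v → push 3. Stack: [3]
RETURN_VALUE → return 3.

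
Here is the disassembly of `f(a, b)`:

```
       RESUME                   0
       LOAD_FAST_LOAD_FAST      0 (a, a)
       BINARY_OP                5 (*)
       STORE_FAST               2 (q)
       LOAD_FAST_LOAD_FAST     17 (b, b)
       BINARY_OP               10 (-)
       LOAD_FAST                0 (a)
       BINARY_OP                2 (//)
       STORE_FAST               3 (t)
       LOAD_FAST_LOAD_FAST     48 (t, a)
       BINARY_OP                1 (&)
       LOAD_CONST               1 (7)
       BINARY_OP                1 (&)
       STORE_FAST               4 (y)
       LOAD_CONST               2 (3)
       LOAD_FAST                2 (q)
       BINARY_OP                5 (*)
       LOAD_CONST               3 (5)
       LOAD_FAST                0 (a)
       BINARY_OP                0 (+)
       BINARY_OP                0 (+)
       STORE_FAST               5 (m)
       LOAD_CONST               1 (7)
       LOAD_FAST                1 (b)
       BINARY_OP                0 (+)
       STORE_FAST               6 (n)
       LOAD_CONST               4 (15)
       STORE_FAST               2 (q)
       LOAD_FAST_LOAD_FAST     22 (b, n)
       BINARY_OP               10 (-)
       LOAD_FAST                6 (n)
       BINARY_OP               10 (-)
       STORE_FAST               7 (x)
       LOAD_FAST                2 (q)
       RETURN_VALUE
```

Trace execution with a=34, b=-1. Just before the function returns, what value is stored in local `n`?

6

LOAD_FAST_LOAD_FAST a,a → push 34,34. Stack: [34, 34]
BINARY_OP * → 34 * 34 = 1156. Stack: [1156]
STORE_FAST q → q=1156. Stack: []
LOAD_FAST_LOAD_FAST b,b → push -1,-1. Stack: [-1, -1]
BINARY_OP - → -1 - -1 = 0. Stack: [0]
LOAD_FAST a → push 34. Stack: [0, 34]
BINARY_OP // → 0 // 34 = 0. Stack: [0]
STORE_FAST t → t=0. Stack: []
LOAD_FAST_LOAD_FAST t,a → push 0,34. Stack: [0, 34]
BINARY_OP & → 0 & 34 = 0. Stack: [0]
LOAD_CONST → push 7. Stack: [0, 7]
BINARY_OP & → 0 & 7 = 0. Stack: [0]
STORE_FAST y → y=0. Stack: []
LOAD_CONST → push 3. Stack: [3]
LOAD_FAST q → push 1156. Stack: [3, 1156]
BINARY_OP * → 3 * 1156 = 3468. Stack: [3468]
LOAD_CONST → push 5. Stack: [3468, 5]
LOAD_FAST a → push 34. Stack: [3468, 5, 34]
BINARY_OP + → 5 + 34 = 39. Stack: [3468, 39]
BINARY_OP + → 3468 + 39 = 3507. Stack: [3507]
STORE_FAST m → m=3507. Stack: []
LOAD_CONST → push 7. Stack: [7]
LOAD_FAST b → push -1. Stack: [7, -1]
BINARY_OP + → 7 + -1 = 6. Stack: [6]
STORE_FAST n → n=6. Stack: []
LOAD_CONST → push 15. Stack: [15]
STORE_FAST q → q=15. Stack: []
LOAD_FAST_LOAD_FAST b,n → push -1,6. Stack: [-1, 6]
BINARY_OP - → -1 - 6 = -7. Stack: [-7]
LOAD_FAST n → push 6. Stack: [-7, 6]
BINARY_OP - → -7 - 6 = -13. Stack: [-13]
STORE_FAST x → x=-13. Stack: []
LOAD_FAST q → push 15. Stack: [15]
RETURN_VALUE → return 15.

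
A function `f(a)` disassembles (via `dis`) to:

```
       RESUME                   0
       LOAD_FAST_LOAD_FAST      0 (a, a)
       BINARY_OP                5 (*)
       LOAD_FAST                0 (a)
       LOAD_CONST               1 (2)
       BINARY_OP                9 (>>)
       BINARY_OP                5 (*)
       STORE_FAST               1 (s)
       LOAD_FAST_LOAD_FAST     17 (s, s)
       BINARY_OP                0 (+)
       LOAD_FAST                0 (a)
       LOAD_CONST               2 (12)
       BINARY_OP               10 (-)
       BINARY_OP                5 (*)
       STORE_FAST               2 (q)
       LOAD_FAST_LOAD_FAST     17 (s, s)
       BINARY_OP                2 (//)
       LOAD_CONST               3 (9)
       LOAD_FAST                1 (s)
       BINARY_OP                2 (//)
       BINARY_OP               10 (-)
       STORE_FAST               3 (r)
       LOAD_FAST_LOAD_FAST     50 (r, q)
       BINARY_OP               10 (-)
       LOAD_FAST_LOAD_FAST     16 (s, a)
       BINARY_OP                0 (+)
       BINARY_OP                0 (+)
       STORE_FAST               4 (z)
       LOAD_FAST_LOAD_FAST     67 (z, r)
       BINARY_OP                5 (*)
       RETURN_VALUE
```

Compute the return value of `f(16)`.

-7151

LOAD_FAST_LOAD_FAST a,a → push 16,16. Stack: [16, 16]
BINARY_OP * → 16 * 16 = 256. Stack: [256]
LOAD_FAST a → push 16. Stack: [256, 16]
LOAD_CONST → push 2. Stack: [256, 16, 2]
BINARY_OP >> → 16 >> 2 = 4. Stack: [256, 4]
BINARY_OP * → 256 * 4 = 1024. Stack: [1024]
STORE_FAST s → s=1024. Stack: []
LOAD_FAST_LOAD_FAST s,s → push 1024,1024. Stack: [1024, 1024]
BINARY_OP + → 1024 + 1024 = 2048. Stack: [2048]
LOAD_FAST a → push 16. Stack: [2048, 16]
LOAD_CONST → push 12. Stack: [2048, 16, 12]
BINARY_OP - → 16 - 12 = 4. Stack: [2048, 4]
BINARY_OP * → 2048 * 4 = 8192. Stack: [8192]
STORE_FAST q → q=8192. Stack: []
LOAD_FAST_LOAD_FAST s,s → push 1024,1024. Stack: [1024, 1024]
BINARY_OP // → 1024 // 1024 = 1. Stack: [1]
LOAD_CONST → push 9. Stack: [1, 9]
LOAD_FAST s → push 1024. Stack: [1, 9, 1024]
BINARY_OP // → 9 // 1024 = 0. Stack: [1, 0]
BINARY_OP - → 1 - 0 = 1. Stack: [1]
STORE_FAST r → r=1. Stack: []
LOAD_FAST_LOAD_FAST r,q → push 1,8192. Stack: [1, 8192]
BINARY_OP - → 1 - 8192 = -8191. Stack: [-8191]
LOAD_FAST_LOAD_FAST s,a → push 1024,16. Stack: [-8191, 1024, 16]
BINARY_OP + → 1024 + 16 = 1040. Stack: [-8191, 1040]
BINARY_OP + → -8191 + 1040 = -7151. Stack: [-7151]
STORE_FAST z → z=-7151. Stack: []
LOAD_FAST_LOAD_FAST z,r → push -7151,1. Stack: [-7151, 1]
BINARY_OP * → -7151 * 1 = -7151. Stack: [-7151]
RETURN_VALUE → return -7151.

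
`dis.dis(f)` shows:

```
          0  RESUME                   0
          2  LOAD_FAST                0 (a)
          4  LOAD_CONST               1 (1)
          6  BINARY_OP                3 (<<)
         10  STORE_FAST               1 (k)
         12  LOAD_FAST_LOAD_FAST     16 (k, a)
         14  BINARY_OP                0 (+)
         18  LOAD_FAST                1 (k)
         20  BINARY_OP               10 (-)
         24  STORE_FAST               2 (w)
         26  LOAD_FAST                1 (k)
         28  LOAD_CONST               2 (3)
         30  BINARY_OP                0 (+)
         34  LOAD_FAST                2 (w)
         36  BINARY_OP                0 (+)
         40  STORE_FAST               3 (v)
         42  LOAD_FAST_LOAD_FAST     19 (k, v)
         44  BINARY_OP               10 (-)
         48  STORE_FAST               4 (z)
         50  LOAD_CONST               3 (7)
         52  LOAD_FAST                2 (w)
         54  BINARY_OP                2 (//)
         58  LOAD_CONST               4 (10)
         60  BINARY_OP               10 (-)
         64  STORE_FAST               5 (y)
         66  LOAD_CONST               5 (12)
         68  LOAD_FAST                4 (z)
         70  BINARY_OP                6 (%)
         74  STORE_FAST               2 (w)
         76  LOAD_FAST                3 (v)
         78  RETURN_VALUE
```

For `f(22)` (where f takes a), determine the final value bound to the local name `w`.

LOAD_FAST a → push 22. Stack: [22]
LOAD_CONST → push 1. Stack: [22, 1]
BINARY_OP << → 22 << 1 = 44. Stack: [44]
STORE_FAST k → k=44. Stack: []
LOAD_FAST_LOAD_FAST k,a → push 44,22. Stack: [44, 22]
BINARY_OP + → 44 + 22 = 66. Stack: [66]
LOAD_FAST k → push 44. Stack: [66, 44]
BINARY_OP - → 66 - 44 = 22. Stack: [22]
STORE_FAST w → w=22. Stack: []
LOAD_FAST k → push 44. Stack: [44]
LOAD_CONST → push 3. Stack: [44, 3]
BINARY_OP + → 44 + 3 = 47. Stack: [47]
LOAD_FAST w → push 22. Stack: [47, 22]
BINARY_OP + → 47 + 22 = 69. Stack: [69]
STORE_FAST v → v=69. Stack: []
LOAD_FAST_LOAD_FAST k,v → push 44,69. Stack: [44, 69]
BINARY_OP - → 44 - 69 = -25. Stack: [-25]
STORE_FAST z → z=-25. Stack: []
LOAD_CONST → push 7. Stack: [7]
LOAD_FAST w → push 22. Stack: [7, 22]
BINARY_OP // → 7 // 22 = 0. Stack: [0]
LOAD_CONST → push 10. Stack: [0, 10]
BINARY_OP - → 0 - 10 = -10. Stack: [-10]
STORE_FAST y → y=-10. Stack: []
LOAD_CONST → push 12. Stack: [12]
LOAD_FAST z → push -25. Stack: [12, -25]
BINARY_OP % → 12 % -25 = -13. Stack: [-13]
STORE_FAST w → w=-13. Stack: []
LOAD_FAST v → push 69. Stack: [69]
RETURN_VALUE → return 69.

-13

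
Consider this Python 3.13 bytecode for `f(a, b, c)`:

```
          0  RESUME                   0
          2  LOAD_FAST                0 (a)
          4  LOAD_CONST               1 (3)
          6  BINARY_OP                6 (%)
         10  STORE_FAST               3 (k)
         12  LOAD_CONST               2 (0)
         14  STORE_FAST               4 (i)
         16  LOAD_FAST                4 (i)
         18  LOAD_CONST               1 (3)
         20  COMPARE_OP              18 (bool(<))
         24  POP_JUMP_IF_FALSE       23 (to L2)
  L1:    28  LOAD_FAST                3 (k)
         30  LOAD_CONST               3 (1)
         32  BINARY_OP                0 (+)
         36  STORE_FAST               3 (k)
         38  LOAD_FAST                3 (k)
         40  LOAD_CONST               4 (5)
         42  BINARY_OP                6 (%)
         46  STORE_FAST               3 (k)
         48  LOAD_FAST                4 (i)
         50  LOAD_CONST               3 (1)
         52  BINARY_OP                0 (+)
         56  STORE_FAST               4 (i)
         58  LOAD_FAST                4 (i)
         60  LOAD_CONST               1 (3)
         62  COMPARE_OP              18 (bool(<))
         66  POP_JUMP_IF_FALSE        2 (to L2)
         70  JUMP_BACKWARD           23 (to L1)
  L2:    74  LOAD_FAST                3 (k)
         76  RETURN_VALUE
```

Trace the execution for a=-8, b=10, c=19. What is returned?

4

LOAD_FAST a → push -8. Stack: [-8]
LOAD_CONST → push 3. Stack: [-8, 3]
BINARY_OP % → -8 % 3 = 1. Stack: [1]
STORE_FAST k → k=1. Stack: []
LOAD_CONST → push 0. Stack: [0]
STORE_FAST i → i=0. Stack: []
LOAD_FAST i → push 0. Stack: [0]
LOAD_CONST → push 3. Stack: [0, 3]
COMPARE_OP bool(<) → 0 vs 3 = True. Stack: [True]
POP_JUMP_IF_FALSE → pop True; no jump. Stack: []
LOAD_FAST k → push 1. Stack: [1]
LOAD_CONST → push 1. Stack: [1, 1]
BINARY_OP + → 1 + 1 = 2. Stack: [2]
STORE_FAST k → k=2. Stack: []
LOAD_FAST k → push 2. Stack: [2]
LOAD_CONST → push 5. Stack: [2, 5]
BINARY_OP % → 2 % 5 = 2. Stack: [2]
STORE_FAST k → k=2. Stack: []
LOAD_FAST i → push 0. Stack: [0]
LOAD_CONST → push 1. Stack: [0, 1]
BINARY_OP + → 0 + 1 = 1. Stack: [1]
STORE_FAST i → i=1. Stack: []
LOAD_FAST i → push 1. Stack: [1]
LOAD_CONST → push 3. Stack: [1, 3]
COMPARE_OP bool(<) → 1 vs 3 = True. Stack: [True]
POP_JUMP_IF_FALSE → pop True; no jump. Stack: []
LOAD_FAST k → push 2. Stack: [2]
LOAD_CONST → push 1. Stack: [2, 1]
BINARY_OP + → 2 + 1 = 3. Stack: [3]
STORE_FAST k → k=3. Stack: []
LOAD_FAST k → push 3. Stack: [3]
LOAD_CONST → push 5. Stack: [3, 5]
BINARY_OP % → 3 % 5 = 3. Stack: [3]
STORE_FAST k → k=3. Stack: []
LOAD_FAST i → push 1. Stack: [1]
LOAD_CONST → push 1. Stack: [1, 1]
BINARY_OP + → 1 + 1 = 2. Stack: [2]
STORE_FAST i → i=2. Stack: []
LOAD_FAST i → push 2. Stack: [2]
LOAD_CONST → push 3. Stack: [2, 3]
COMPARE_OP bool(<) → 2 vs 3 = True. Stack: [True]
POP_JUMP_IF_FALSE → pop True; no jump. Stack: []
LOAD_FAST k → push 3. Stack: [3]
LOAD_CONST → push 1. Stack: [3, 1]
BINARY_OP + → 3 + 1 = 4. Stack: [4]
STORE_FAST k → k=4. Stack: []
LOAD_FAST k → push 4. Stack: [4]
LOAD_CONST → push 5. Stack: [4, 5]
BINARY_OP % → 4 % 5 = 4. Stack: [4]
STORE_FAST k → k=4. Stack: []
LOAD_FAST i → push 2. Stack: [2]
LOAD_CONST → push 1. Stack: [2, 1]
BINARY_OP + → 2 + 1 = 3. Stack: [3]
STORE_FAST i → i=3. Stack: []
LOAD_FAST i → push 3. Stack: [3]
LOAD_CONST → push 3. Stack: [3, 3]
COMPARE_OP bool(<) → 3 vs 3 = False. Stack: [False]
POP_JUMP_IF_FALSE → pop False; jump. Stack: []
LOAD_FAST k → push 4. Stack: [4]
RETURN_VALUE → return 4.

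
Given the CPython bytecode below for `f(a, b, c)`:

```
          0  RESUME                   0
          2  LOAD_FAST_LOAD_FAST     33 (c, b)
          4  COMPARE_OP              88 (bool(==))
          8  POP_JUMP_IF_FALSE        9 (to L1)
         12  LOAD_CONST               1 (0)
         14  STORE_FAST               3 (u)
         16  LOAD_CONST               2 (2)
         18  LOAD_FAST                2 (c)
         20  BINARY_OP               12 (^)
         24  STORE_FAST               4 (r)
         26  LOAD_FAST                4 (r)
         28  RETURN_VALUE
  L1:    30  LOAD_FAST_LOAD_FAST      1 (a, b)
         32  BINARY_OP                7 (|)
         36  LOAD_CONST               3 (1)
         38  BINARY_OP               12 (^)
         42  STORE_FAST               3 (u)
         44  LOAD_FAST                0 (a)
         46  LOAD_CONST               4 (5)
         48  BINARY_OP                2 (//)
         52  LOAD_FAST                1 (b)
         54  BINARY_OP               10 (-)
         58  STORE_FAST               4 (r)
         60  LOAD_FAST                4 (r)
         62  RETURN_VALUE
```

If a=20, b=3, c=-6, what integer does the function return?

LOAD_FAST_LOAD_FAST c,b → push -6,3. Stack: [-6, 3]
COMPARE_OP bool(==) → -6 vs 3 = False. Stack: [False]
POP_JUMP_IF_FALSE → pop False; jump. Stack: []
LOAD_FAST_LOAD_FAST a,b → push 20,3. Stack: [20, 3]
BINARY_OP | → 20 | 3 = 23. Stack: [23]
LOAD_CONST → push 1. Stack: [23, 1]
BINARY_OP ^ → 23 ^ 1 = 22. Stack: [22]
STORE_FAST u → u=22. Stack: []
LOAD_FAST a → push 20. Stack: [20]
LOAD_CONST → push 5. Stack: [20, 5]
BINARY_OP // → 20 // 5 = 4. Stack: [4]
LOAD_FAST b → push 3. Stack: [4, 3]
BINARY_OP - → 4 - 3 = 1. Stack: [1]
STORE_FAST r → r=1. Stack: []
LOAD_FAST r → push 1. Stack: [1]
RETURN_VALUE → return 1.

1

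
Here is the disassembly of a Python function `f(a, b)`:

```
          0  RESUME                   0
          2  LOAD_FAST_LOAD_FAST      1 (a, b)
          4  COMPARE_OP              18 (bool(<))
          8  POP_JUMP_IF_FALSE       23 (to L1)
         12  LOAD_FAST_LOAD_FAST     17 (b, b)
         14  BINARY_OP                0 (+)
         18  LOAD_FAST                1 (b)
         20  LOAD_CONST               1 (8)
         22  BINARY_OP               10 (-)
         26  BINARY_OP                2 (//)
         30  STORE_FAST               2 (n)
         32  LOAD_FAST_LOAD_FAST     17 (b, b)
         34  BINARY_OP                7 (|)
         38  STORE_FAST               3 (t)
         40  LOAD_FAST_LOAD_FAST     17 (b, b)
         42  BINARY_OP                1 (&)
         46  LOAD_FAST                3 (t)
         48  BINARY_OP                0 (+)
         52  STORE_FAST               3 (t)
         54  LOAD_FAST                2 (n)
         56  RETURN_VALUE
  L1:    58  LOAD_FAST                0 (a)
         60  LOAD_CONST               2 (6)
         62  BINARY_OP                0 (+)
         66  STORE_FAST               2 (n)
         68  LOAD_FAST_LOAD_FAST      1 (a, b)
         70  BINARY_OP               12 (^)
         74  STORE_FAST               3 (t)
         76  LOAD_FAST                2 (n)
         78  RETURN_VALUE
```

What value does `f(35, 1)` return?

LOAD_FAST_LOAD_FAST a,b → push 35,1. Stack: [35, 1]
COMPARE_OP bool(<) → 35 vs 1 = False. Stack: [False]
POP_JUMP_IF_FALSE → pop False; jump. Stack: []
LOAD_FAST a → push 35. Stack: [35]
LOAD_CONST → push 6. Stack: [35, 6]
BINARY_OP + → 35 + 6 = 41. Stack: [41]
STORE_FAST n → n=41. Stack: []
LOAD_FAST_LOAD_FAST a,b → push 35,1. Stack: [35, 1]
BINARY_OP ^ → 35 ^ 1 = 34. Stack: [34]
STORE_FAST t → t=34. Stack: []
LOAD_FAST n → push 41. Stack: [41]
RETURN_VALUE → return 41.

41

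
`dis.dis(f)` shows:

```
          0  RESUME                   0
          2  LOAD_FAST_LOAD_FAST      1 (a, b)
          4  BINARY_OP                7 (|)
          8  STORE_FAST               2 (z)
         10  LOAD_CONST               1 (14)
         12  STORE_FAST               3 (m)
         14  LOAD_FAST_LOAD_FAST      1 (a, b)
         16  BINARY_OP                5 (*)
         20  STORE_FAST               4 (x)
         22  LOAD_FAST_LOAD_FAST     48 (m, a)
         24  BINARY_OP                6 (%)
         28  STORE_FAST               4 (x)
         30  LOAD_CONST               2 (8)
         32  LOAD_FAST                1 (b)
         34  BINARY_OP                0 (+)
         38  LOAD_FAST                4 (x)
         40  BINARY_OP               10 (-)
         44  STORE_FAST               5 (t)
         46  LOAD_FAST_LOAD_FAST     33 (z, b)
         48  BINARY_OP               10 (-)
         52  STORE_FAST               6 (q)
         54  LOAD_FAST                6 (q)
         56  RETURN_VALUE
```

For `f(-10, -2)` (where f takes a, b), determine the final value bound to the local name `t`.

12

LOAD_FAST_LOAD_FAST a,b → push -10,-2. Stack: [-10, -2]
BINARY_OP | → -10 | -2 = -2. Stack: [-2]
STORE_FAST z → z=-2. Stack: []
LOAD_CONST → push 14. Stack: [14]
STORE_FAST m → m=14. Stack: []
LOAD_FAST_LOAD_FAST a,b → push -10,-2. Stack: [-10, -2]
BINARY_OP * → -10 * -2 = 20. Stack: [20]
STORE_FAST x → x=20. Stack: []
LOAD_FAST_LOAD_FAST m,a → push 14,-10. Stack: [14, -10]
BINARY_OP % → 14 % -10 = -6. Stack: [-6]
STORE_FAST x → x=-6. Stack: []
LOAD_CONST → push 8. Stack: [8]
LOAD_FAST b → push -2. Stack: [8, -2]
BINARY_OP + → 8 + -2 = 6. Stack: [6]
LOAD_FAST x → push -6. Stack: [6, -6]
BINARY_OP - → 6 - -6 = 12. Stack: [12]
STORE_FAST t → t=12. Stack: []
LOAD_FAST_LOAD_FAST z,b → push -2,-2. Stack: [-2, -2]
BINARY_OP - → -2 - -2 = 0. Stack: [0]
STORE_FAST q → q=0. Stack: []
LOAD_FAST q → push 0. Stack: [0]
RETURN_VALUE → return 0.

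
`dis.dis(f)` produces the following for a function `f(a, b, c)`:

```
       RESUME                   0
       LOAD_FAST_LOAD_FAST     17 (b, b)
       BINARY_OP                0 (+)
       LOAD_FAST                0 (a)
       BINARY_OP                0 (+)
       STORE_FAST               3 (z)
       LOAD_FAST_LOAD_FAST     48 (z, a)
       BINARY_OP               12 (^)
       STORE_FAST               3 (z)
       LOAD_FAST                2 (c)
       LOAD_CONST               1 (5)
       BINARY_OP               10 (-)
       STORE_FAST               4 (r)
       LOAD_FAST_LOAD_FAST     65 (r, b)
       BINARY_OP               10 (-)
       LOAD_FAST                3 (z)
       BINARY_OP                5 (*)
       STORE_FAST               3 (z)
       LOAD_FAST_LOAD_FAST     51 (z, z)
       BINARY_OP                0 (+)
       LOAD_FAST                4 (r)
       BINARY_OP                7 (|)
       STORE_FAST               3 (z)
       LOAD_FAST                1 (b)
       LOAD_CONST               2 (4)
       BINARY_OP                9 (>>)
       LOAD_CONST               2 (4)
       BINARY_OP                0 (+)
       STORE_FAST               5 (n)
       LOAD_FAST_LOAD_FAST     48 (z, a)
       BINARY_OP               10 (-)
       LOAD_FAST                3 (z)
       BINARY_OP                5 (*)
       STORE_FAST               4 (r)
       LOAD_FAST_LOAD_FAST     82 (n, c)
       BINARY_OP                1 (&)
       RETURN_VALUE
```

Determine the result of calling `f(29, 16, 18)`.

0

LOAD_FAST_LOAD_FAST b,b → push 16,16. Stack: [16, 16]
BINARY_OP + → 16 + 16 = 32. Stack: [32]
LOAD_FAST a → push 29. Stack: [32, 29]
BINARY_OP + → 32 + 29 = 61. Stack: [61]
STORE_FAST z → z=61. Stack: []
LOAD_FAST_LOAD_FAST z,a → push 61,29. Stack: [61, 29]
BINARY_OP ^ → 61 ^ 29 = 32. Stack: [32]
STORE_FAST z → z=32. Stack: []
LOAD_FAST c → push 18. Stack: [18]
LOAD_CONST → push 5. Stack: [18, 5]
BINARY_OP - → 18 - 5 = 13. Stack: [13]
STORE_FAST r → r=13. Stack: []
LOAD_FAST_LOAD_FAST r,b → push 13,16. Stack: [13, 16]
BINARY_OP - → 13 - 16 = -3. Stack: [-3]
LOAD_FAST z → push 32. Stack: [-3, 32]
BINARY_OP * → -3 * 32 = -96. Stack: [-96]
STORE_FAST z → z=-96. Stack: []
LOAD_FAST_LOAD_FAST z,z → push -96,-96. Stack: [-96, -96]
BINARY_OP + → -96 + -96 = -192. Stack: [-192]
LOAD_FAST r → push 13. Stack: [-192, 13]
BINARY_OP | → -192 | 13 = -179. Stack: [-179]
STORE_FAST z → z=-179. Stack: []
LOAD_FAST b → push 16. Stack: [16]
LOAD_CONST → push 4. Stack: [16, 4]
BINARY_OP >> → 16 >> 4 = 1. Stack: [1]
LOAD_CONST → push 4. Stack: [1, 4]
BINARY_OP + → 1 + 4 = 5. Stack: [5]
STORE_FAST n → n=5. Stack: []
LOAD_FAST_LOAD_FAST z,a → push -179,29. Stack: [-179, 29]
BINARY_OP - → -179 - 29 = -208. Stack: [-208]
LOAD_FAST z → push -179. Stack: [-208, -179]
BINARY_OP * → -208 * -179 = 37232. Stack: [37232]
STORE_FAST r → r=37232. Stack: []
LOAD_FAST_LOAD_FAST n,c → push 5,18. Stack: [5, 18]
BINARY_OP & → 5 & 18 = 0. Stack: [0]
RETURN_VALUE → return 0.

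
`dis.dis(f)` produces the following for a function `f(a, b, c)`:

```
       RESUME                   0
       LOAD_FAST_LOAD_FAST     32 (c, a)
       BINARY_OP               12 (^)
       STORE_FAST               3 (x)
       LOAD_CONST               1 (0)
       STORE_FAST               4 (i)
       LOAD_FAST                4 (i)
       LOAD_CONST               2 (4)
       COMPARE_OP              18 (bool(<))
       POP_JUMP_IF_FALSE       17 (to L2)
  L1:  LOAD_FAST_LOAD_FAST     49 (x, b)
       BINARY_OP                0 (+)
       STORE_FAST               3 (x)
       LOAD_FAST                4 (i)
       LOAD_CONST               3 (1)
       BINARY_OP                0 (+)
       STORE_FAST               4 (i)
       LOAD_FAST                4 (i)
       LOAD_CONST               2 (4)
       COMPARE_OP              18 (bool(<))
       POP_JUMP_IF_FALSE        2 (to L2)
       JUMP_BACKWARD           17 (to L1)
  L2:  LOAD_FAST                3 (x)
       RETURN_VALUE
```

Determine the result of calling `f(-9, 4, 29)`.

LOAD_FAST_LOAD_FAST c,a → push 29,-9. Stack: [29, -9]
BINARY_OP ^ → 29 ^ -9 = -22. Stack: [-22]
STORE_FAST x → x=-22. Stack: []
LOAD_CONST → push 0. Stack: [0]
STORE_FAST i → i=0. Stack: []
LOAD_FAST i → push 0. Stack: [0]
LOAD_CONST → push 4. Stack: [0, 4]
COMPARE_OP bool(<) → 0 vs 4 = True. Stack: [True]
POP_JUMP_IF_FALSE → pop True; no jump. Stack: []
LOAD_FAST_LOAD_FAST x,b → push -22,4. Stack: [-22, 4]
BINARY_OP + → -22 + 4 = -18. Stack: [-18]
STORE_FAST x → x=-18. Stack: []
LOAD_FAST i → push 0. Stack: [0]
LOAD_CONST → push 1. Stack: [0, 1]
BINARY_OP + → 0 + 1 = 1. Stack: [1]
STORE_FAST i → i=1. Stack: []
LOAD_FAST i → push 1. Stack: [1]
LOAD_CONST → push 4. Stack: [1, 4]
COMPARE_OP bool(<) → 1 vs 4 = True. Stack: [True]
POP_JUMP_IF_FALSE → pop True; no jump. Stack: []
LOAD_FAST_LOAD_FAST x,b → push -18,4. Stack: [-18, 4]
BINARY_OP + → -18 + 4 = -14. Stack: [-14]
STORE_FAST x → x=-14. Stack: []
LOAD_FAST i → push 1. Stack: [1]
LOAD_CONST → push 1. Stack: [1, 1]
BINARY_OP + → 1 + 1 = 2. Stack: [2]
STORE_FAST i → i=2. Stack: []
LOAD_FAST i → push 2. Stack: [2]
LOAD_CONST → push 4. Stack: [2, 4]
COMPARE_OP bool(<) → 2 vs 4 = True. Stack: [True]
POP_JUMP_IF_FALSE → pop True; no jump. Stack: []
LOAD_FAST_LOAD_FAST x,b → push -14,4. Stack: [-14, 4]
BINARY_OP + → -14 + 4 = -10. Stack: [-10]
STORE_FAST x → x=-10. Stack: []
LOAD_FAST i → push 2. Stack: [2]
LOAD_CONST → push 1. Stack: [2, 1]
BINARY_OP + → 2 + 1 = 3. Stack: [3]
STORE_FAST i → i=3. Stack: []
LOAD_FAST i → push 3. Stack: [3]
LOAD_CONST → push 4. Stack: [3, 4]
COMPARE_OP bool(<) → 3 vs 4 = True. Stack: [True]
POP_JUMP_IF_FALSE → pop True; no jump. Stack: []
LOAD_FAST_LOAD_FAST x,b → push -10,4. Stack: [-10, 4]
BINARY_OP + → -10 + 4 = -6. Stack: [-6]
STORE_FAST x → x=-6. Stack: []
LOAD_FAST i → push 3. Stack: [3]
LOAD_CONST → push 1. Stack: [3, 1]
BINARY_OP + → 3 + 1 = 4. Stack: [4]
STORE_FAST i → i=4. Stack: []
LOAD_FAST i → push 4. Stack: [4]
LOAD_CONST → push 4. Stack: [4, 4]
COMPARE_OP bool(<) → 4 vs 4 = False. Stack: [False]
POP_JUMP_IF_FALSE → pop False; jump. Stack: []
LOAD_FAST x → push -6. Stack: [-6]
RETURN_VALUE → return -6.

-6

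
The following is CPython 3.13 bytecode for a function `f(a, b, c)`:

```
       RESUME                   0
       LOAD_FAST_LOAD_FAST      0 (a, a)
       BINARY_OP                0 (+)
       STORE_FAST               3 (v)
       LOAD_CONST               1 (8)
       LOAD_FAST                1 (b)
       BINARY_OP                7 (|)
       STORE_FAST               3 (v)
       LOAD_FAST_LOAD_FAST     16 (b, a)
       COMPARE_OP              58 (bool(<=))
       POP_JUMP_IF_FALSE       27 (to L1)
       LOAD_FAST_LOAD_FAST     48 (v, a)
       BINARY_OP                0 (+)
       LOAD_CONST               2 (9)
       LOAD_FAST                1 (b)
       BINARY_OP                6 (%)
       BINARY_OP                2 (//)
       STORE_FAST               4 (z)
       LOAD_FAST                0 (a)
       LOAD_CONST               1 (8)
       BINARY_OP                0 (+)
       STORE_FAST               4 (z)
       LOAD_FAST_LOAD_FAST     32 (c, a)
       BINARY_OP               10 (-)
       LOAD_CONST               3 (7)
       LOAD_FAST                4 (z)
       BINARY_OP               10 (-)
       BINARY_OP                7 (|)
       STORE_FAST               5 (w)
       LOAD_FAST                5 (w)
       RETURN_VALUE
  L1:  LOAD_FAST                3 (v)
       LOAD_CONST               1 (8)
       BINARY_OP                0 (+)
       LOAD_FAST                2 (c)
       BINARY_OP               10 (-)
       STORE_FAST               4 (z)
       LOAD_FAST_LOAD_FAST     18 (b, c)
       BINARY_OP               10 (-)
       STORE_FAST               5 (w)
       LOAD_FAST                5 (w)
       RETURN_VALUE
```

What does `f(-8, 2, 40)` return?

LOAD_FAST_LOAD_FAST a,a → push -8,-8. Stack: [-8, -8]
BINARY_OP + → -8 + -8 = -16. Stack: [-16]
STORE_FAST v → v=-16. Stack: []
LOAD_CONST → push 8. Stack: [8]
LOAD_FAST b → push 2. Stack: [8, 2]
BINARY_OP | → 8 | 2 = 10. Stack: [10]
STORE_FAST v → v=10. Stack: []
LOAD_FAST_LOAD_FAST b,a → push 2,-8. Stack: [2, -8]
COMPARE_OP bool(<=) → 2 vs -8 = False. Stack: [False]
POP_JUMP_IF_FALSE → pop False; jump. Stack: []
LOAD_FAST v → push 10. Stack: [10]
LOAD_CONST → push 8. Stack: [10, 8]
BINARY_OP + → 10 + 8 = 18. Stack: [18]
LOAD_FAST c → push 40. Stack: [18, 40]
BINARY_OP - → 18 - 40 = -22. Stack: [-22]
STORE_FAST z → z=-22. Stack: []
LOAD_FAST_LOAD_FAST b,c → push 2,40. Stack: [2, 40]
BINARY_OP - → 2 - 40 = -38. Stack: [-38]
STORE_FAST w → w=-38. Stack: []
LOAD_FAST w → push -38. Stack: [-38]
RETURN_VALUE → return -38.

-38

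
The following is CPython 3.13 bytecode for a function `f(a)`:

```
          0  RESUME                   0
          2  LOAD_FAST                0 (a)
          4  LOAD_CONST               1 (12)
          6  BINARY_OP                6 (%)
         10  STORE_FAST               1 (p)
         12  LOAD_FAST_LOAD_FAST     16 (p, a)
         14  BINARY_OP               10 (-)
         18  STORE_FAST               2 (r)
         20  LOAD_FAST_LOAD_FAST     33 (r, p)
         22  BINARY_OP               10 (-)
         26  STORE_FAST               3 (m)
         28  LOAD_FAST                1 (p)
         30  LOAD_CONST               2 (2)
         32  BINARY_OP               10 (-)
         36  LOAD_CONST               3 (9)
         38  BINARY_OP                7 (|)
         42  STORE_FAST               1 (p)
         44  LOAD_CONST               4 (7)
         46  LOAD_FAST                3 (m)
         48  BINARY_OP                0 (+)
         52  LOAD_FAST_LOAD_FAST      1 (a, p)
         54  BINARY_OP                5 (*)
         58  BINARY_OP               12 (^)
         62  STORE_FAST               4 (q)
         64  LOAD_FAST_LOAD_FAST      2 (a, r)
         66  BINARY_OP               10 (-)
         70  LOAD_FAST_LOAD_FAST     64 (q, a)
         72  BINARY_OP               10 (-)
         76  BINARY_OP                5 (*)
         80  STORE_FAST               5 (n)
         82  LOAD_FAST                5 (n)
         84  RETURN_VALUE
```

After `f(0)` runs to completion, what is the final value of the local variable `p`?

-1

LOAD_FAST a → push 0. Stack: [0]
LOAD_CONST → push 12. Stack: [0, 12]
BINARY_OP % → 0 % 12 = 0. Stack: [0]
STORE_FAST p → p=0. Stack: []
LOAD_FAST_LOAD_FAST p,a → push 0,0. Stack: [0, 0]
BINARY_OP - → 0 - 0 = 0. Stack: [0]
STORE_FAST r → r=0. Stack: []
LOAD_FAST_LOAD_FAST r,p → push 0,0. Stack: [0, 0]
BINARY_OP - → 0 - 0 = 0. Stack: [0]
STORE_FAST m → m=0. Stack: []
LOAD_FAST p → push 0. Stack: [0]
LOAD_CONST → push 2. Stack: [0, 2]
BINARY_OP - → 0 - 2 = -2. Stack: [-2]
LOAD_CONST → push 9. Stack: [-2, 9]
BINARY_OP | → -2 | 9 = -1. Stack: [-1]
STORE_FAST p → p=-1. Stack: []
LOAD_CONST → push 7. Stack: [7]
LOAD_FAST m → push 0. Stack: [7, 0]
BINARY_OP + → 7 + 0 = 7. Stack: [7]
LOAD_FAST_LOAD_FAST a,p → push 0,-1. Stack: [7, 0, -1]
BINARY_OP * → 0 * -1 = 0. Stack: [7, 0]
BINARY_OP ^ → 7 ^ 0 = 7. Stack: [7]
STORE_FAST q → q=7. Stack: []
LOAD_FAST_LOAD_FAST a,r → push 0,0. Stack: [0, 0]
BINARY_OP - → 0 - 0 = 0. Stack: [0]
LOAD_FAST_LOAD_FAST q,a → push 7,0. Stack: [0, 7, 0]
BINARY_OP - → 7 - 0 = 7. Stack: [0, 7]
BINARY_OP * → 0 * 7 = 0. Stack: [0]
STORE_FAST n → n=0. Stack: []
LOAD_FAST n → push 0. Stack: [0]
RETURN_VALUE → return 0.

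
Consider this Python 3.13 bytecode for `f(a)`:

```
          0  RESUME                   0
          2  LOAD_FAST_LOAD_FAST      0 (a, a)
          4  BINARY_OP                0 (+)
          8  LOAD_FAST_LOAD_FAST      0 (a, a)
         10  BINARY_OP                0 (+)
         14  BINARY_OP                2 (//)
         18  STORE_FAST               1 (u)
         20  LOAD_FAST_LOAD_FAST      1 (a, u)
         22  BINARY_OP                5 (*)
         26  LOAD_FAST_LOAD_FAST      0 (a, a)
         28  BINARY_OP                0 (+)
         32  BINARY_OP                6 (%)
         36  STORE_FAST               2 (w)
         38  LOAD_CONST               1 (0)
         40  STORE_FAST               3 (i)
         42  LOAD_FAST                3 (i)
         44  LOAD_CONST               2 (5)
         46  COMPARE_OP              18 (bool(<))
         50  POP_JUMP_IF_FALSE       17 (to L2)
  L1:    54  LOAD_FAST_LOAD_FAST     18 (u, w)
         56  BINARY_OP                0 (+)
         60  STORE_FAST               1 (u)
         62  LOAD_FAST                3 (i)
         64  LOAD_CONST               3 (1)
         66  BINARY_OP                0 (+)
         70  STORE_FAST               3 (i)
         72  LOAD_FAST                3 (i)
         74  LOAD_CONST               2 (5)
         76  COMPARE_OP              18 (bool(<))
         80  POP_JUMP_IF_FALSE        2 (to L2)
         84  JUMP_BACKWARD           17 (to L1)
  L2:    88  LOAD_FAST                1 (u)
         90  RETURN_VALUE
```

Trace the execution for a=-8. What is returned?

LOAD_FAST_LOAD_FAST a,a → push -8,-8
BINARY_OP + → -8 + -8 = -16
LOAD_FAST_LOAD_FAST a,a → push -8,-8
BINARY_OP + → -8 + -8 = -16
BINARY_OP // → -16 // -16 = 1
STORE_FAST u → u=1
LOAD_FAST_LOAD_FAST a,u → push -8,1
BINARY_OP * → -8 * 1 = -8
LOAD_FAST_LOAD_FAST a,a → push -8,-8
BINARY_OP + → -8 + -8 = -16
BINARY_OP % → -8 % -16 = -8
STORE_FAST w → w=-8
LOAD_CONST → push 0
STORE_FAST i → i=0
LOAD_FAST i → push 0
LOAD_CONST → push 5
COMPARE_OP bool(<) → 0 vs 5 = True
POP_JUMP_IF_FALSE → pop True; no jump
LOAD_FAST_LOAD_FAST u,w → push 1,-8
BINARY_OP + → 1 + -8 = -7
STORE_FAST u → u=-7
LOAD_FAST i → push 0
LOAD_CONST → push 1
BINARY_OP + → 0 + 1 = 1
STORE_FAST i → i=1
LOAD_FAST i → push 1
LOAD_CONST → push 5
COMPARE_OP bool(<) → 1 vs 5 = True
POP_JUMP_IF_FALSE → pop True; no jump
LOAD_FAST_LOAD_FAST u,w → push -7,-8
BINARY_OP + → -7 + -8 = -15
STORE_FAST u → u=-15
LOAD_FAST i → push 1
LOAD_CONST → push 1
BINARY_OP + → 1 + 1 = 2
STORE_FAST i → i=2
LOAD_FAST i → push 2
LOAD_CONST → push 5
COMPARE_OP bool(<) → 2 vs 5 = True
POP_JUMP_IF_FALSE → pop True; no jump
LOAD_FAST_LOAD_FAST u,w → push -15,-8
BINARY_OP + → -15 + -8 = -23
STORE_FAST u → u=-23
LOAD_FAST i → push 2
LOAD_CONST → push 1
BINARY_OP + → 2 + 1 = 3
STORE_FAST i → i=3
LOAD_FAST i → push 3
LOAD_CONST → push 5
COMPARE_OP bool(<) → 3 vs 5 = True
POP_JUMP_IF_FALSE → pop True; no jump
LOAD_FAST_LOAD_FAST u,w → push -23,-8
BINARY_OP + → -23 + -8 = -31
STORE_FAST u → u=-31
LOAD_FAST i → push 3
LOAD_CONST → push 1
BINARY_OP + → 3 + 1 = 4
STORE_FAST i → i=4
LOAD_FAST i → push 4
LOAD_CONST → push 5
COMPARE_OP bool(<) → 4 vs 5 = True
POP_JUMP_IF_FALSE → pop True; no jump
LOAD_FAST_LOAD_FAST u,w → push -31,-8
BINARY_OP + → -31 + -8 = -39
STORE_FAST u → u=-39
LOAD_FAST i → push 4
LOAD_CONST → push 1
BINARY_OP + → 4 + 1 = 5
STORE_FAST i → i=5
LOAD_FAST i → push 5
LOAD_CONST → push 5
COMPARE_OP bool(<) → 5 vs 5 = False
POP_JUMP_IF_FALSE → pop False; jump
LOAD_FAST u → push -39
RETURN_VALUE → return -39.

-39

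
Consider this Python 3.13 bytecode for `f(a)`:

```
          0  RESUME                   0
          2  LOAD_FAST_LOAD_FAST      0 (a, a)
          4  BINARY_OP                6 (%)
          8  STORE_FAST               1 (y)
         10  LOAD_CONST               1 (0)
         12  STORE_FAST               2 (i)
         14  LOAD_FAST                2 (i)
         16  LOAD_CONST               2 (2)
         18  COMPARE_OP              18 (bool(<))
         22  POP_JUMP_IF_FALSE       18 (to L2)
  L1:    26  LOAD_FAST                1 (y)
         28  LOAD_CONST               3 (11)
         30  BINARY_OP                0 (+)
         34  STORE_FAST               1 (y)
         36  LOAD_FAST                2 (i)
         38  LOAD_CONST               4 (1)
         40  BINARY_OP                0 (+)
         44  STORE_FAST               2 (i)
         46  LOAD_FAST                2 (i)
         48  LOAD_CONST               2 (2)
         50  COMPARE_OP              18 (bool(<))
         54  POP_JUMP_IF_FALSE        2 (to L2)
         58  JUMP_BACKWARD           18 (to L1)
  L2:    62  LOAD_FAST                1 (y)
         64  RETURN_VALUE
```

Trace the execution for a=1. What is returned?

22

LOAD_FAST_LOAD_FAST a,a → push 1,1. Stack: [1, 1]
BINARY_OP % → 1 % 1 = 0. Stack: [0]
STORE_FAST y → y=0. Stack: []
LOAD_CONST → push 0. Stack: [0]
STORE_FAST i → i=0. Stack: []
LOAD_FAST i → push 0. Stack: [0]
LOAD_CONST → push 2. Stack: [0, 2]
COMPARE_OP bool(<) → 0 vs 2 = True. Stack: [True]
POP_JUMP_IF_FALSE → pop True; no jump. Stack: []
LOAD_FAST y → push 0. Stack: [0]
LOAD_CONST → push 11. Stack: [0, 11]
BINARY_OP + → 0 + 11 = 11. Stack: [11]
STORE_FAST y → y=11. Stack: []
LOAD_FAST i → push 0. Stack: [0]
LOAD_CONST → push 1. Stack: [0, 1]
BINARY_OP + → 0 + 1 = 1. Stack: [1]
STORE_FAST i → i=1. Stack: []
LOAD_FAST i → push 1. Stack: [1]
LOAD_CONST → push 2. Stack: [1, 2]
COMPARE_OP bool(<) → 1 vs 2 = True. Stack: [True]
POP_JUMP_IF_FALSE → pop True; no jump. Stack: []
LOAD_FAST y → push 11. Stack: [11]
LOAD_CONST → push 11. Stack: [11, 11]
BINARY_OP + → 11 + 11 = 22. Stack: [22]
STORE_FAST y → y=22. Stack: []
LOAD_FAST i → push 1. Stack: [1]
LOAD_CONST → push 1. Stack: [1, 1]
BINARY_OP + → 1 + 1 = 2. Stack: [2]
STORE_FAST i → i=2. Stack: []
LOAD_FAST i → push 2. Stack: [2]
LOAD_CONST → push 2. Stack: [2, 2]
COMPARE_OP bool(<) → 2 vs 2 = False. Stack: [False]
POP_JUMP_IF_FALSE → pop False; jump. Stack: []
LOAD_FAST y → push 22. Stack: [22]
RETURN_VALUE → return 22.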